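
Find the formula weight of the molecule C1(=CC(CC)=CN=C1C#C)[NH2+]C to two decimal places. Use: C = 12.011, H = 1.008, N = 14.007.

Molecular formula: C10H13N2+.
M = 10×12.011 + 13×1.008 + 2×14.007 = 161.23 g/mol.

161.23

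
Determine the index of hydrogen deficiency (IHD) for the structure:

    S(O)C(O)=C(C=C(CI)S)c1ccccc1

Molecular formula from the SMILES: C11H11IO2S2.
DoU = (2C + 2 + N − H − X)/2 = (2·11 + 2 + 0 − 11 − 1)/2 = 12/2 = 6.
(Structurally: 1 ring(s) + 5 π bond(s) = 6.)

6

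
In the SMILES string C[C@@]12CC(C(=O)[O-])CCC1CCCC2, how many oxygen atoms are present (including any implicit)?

The symbol for oxygen appears 2 times in the SMILES.

2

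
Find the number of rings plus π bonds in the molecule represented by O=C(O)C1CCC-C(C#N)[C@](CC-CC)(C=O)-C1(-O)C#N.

7

Molecular formula from the SMILES: C15H20N2O4.
DoU = (2C + 2 + N − H − X)/2 = (2·15 + 2 + 2 − 20 − 0)/2 = 14/2 = 7.
(Structurally: 1 ring(s) + 6 π bond(s) = 7.)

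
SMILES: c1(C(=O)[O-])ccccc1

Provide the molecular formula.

C7H5O2-

Heavy atoms from the SMILES: 7 C, 2 O.
Implicit hydrogens by atom environment:
  5 × C (aromatic): 1 H each → 5
  1 × C (aromatic): no H
  1 × C: no H
  1 × O: no H
  1 × O (charge -1): no H
  Total hydrogens = 5.
Net charge -1.
Molecular formula: C7H5O2-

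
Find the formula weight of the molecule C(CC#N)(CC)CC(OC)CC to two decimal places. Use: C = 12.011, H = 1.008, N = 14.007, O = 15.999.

169.27

Molecular formula: C10H19NO.
M = 10×12.011 + 19×1.008 + 1×14.007 + 1×15.999 = 169.27 g/mol.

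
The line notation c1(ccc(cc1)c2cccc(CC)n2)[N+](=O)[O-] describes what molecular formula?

C13H12N2O2

Heavy atoms from the SMILES: 13 C, 2 N, 2 O.
Implicit hydrogens by atom environment:
  7 × C (aromatic): 1 H each → 7
  4 × C (aromatic): no H
  1 × C: 3 H
  1 × C: 2 H
  1 × N (aromatic): no H
  1 × N (charge +1): no H
  1 × O: no H
  1 × O (charge -1): no H
  Total hydrogens = 12.
Molecular formula: C13H12N2O2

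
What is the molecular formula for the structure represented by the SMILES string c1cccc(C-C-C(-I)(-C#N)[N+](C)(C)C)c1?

C13H18IN2+

Heavy atoms from the SMILES: 13 C, 1 I, 2 N.
Implicit hydrogens by atom environment:
  5 × C (aromatic): 1 H each → 5
  3 × C: 3 H each → 9
  2 × C: 2 H each → 4
  2 × C: no H
  1 × C (aromatic): no H
  1 × I: no H
  1 × N (charge +1): no H
  1 × N: no H
  Total hydrogens = 18.
Net charge +1.
Molecular formula: C13H18IN2+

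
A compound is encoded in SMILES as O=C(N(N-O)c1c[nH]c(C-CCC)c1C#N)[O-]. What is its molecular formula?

C10H13N4O3-

Heavy atoms from the SMILES: 10 C, 4 N, 3 O.
Implicit hydrogens by atom environment:
  3 × C: 2 H each → 6
  3 × C (aromatic): no H
  2 × C: no H
  2 × N: no H
  1 × C: 3 H
  1 × C (aromatic): 1 H
  1 × N (aromatic): 1 H
  1 × N: 1 H
  1 × O: 1 H
  1 × O: no H
  1 × O (charge -1): no H
  Total hydrogens = 13.
Net charge -1.
Molecular formula: C10H13N4O3-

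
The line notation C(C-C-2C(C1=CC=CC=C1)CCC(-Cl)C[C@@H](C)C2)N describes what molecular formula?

Heavy atoms from the SMILES: 17 C, 1 Cl, 1 N.
Implicit hydrogens by atom environment:
  6 × C: 2 H each → 12
  5 × C (aromatic): 1 H each → 5
  4 × C: 1 H each → 4
  1 × C: 3 H
  1 × C (aromatic): no H
  1 × Cl: no H
  1 × N: 2 H
  Total hydrogens = 26.
Molecular formula: C17H26ClN

C17H26ClN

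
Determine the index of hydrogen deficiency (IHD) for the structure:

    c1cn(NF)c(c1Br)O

Molecular formula from the SMILES: C4H4BrFN2O.
DoU = (2C + 2 + N − H − X)/2 = (2·4 + 2 + 2 − 4 − 2)/2 = 6/2 = 3.
(Structurally: 1 ring(s) + 2 π bond(s) = 3.)

3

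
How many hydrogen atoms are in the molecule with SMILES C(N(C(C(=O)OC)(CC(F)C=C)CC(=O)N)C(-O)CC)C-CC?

29

Hydrogens are implicit in SMILES; fill each atom to its normal valence:
  7 × C: 2 H each → 14
  3 × C: 3 H each → 9
  3 × C: 1 H each → 3
  3 × C: no H
  3 × O: no H
  1 × F: no H
  1 × N: 2 H
  1 × N: no H
  1 × O: 1 H
  Total hydrogens = 29.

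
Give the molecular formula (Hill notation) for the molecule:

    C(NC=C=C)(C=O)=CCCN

Heavy atoms from the SMILES: 8 C, 2 N, 1 O.
Implicit hydrogens by atom environment:
  3 × C: 2 H each → 6
  3 × C: 1 H each → 3
  2 × C: no H
  1 × N: 2 H
  1 × N: 1 H
  1 × O: no H
  Total hydrogens = 12.
Molecular formula: C8H12N2O

C8H12N2O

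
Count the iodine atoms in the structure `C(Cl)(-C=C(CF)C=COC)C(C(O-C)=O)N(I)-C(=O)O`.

1

The symbol for iodine appears 1 time in the SMILES.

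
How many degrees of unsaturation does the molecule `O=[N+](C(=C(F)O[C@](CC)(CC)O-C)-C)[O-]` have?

2

Molecular formula from the SMILES: C9H16FNO4.
DoU = (2C + 2 + N − H − X)/2 = (2·9 + 2 + 1 − 16 − 1)/2 = 4/2 = 2.
(Structurally: 0 ring(s) + 2 π bond(s) = 2.)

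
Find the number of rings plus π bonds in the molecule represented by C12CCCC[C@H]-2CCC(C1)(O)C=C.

3

Molecular formula from the SMILES: C12H20O.
DoU = (2C + 2 + N − H − X)/2 = (2·12 + 2 + 0 − 20 − 0)/2 = 6/2 = 3.
(Structurally: 2 ring(s) + 1 π bond(s) = 3.)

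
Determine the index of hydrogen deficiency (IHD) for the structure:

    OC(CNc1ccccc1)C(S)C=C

Molecular formula from the SMILES: C11H15NOS.
DoU = (2C + 2 + N − H − X)/2 = (2·11 + 2 + 1 − 15 − 0)/2 = 10/2 = 5.
(Structurally: 1 ring(s) + 4 π bond(s) = 5.)

5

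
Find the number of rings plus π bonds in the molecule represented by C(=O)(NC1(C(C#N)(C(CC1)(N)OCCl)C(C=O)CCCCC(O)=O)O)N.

6

Molecular formula from the SMILES: C15H23ClN4O6.
DoU = (2C + 2 + N − H − X)/2 = (2·15 + 2 + 4 − 23 − 1)/2 = 12/2 = 6.
(Structurally: 1 ring(s) + 5 π bond(s) = 6.)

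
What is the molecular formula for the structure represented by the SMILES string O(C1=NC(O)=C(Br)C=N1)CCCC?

Heavy atoms from the SMILES: 1 Br, 8 C, 2 N, 2 O.
Implicit hydrogens by atom environment:
  3 × C: 2 H each → 6
  3 × C (aromatic): no H
  2 × N (aromatic): no H
  1 × Br: no H
  1 × C: 3 H
  1 × C (aromatic): 1 H
  1 × O: 1 H
  1 × O: no H
  Total hydrogens = 11.
Molecular formula: C8H11BrN2O2

C8H11BrN2O2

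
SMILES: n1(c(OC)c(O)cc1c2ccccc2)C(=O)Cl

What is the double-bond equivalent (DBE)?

8

Molecular formula from the SMILES: C12H10ClNO3.
DoU = (2C + 2 + N − H − X)/2 = (2·12 + 2 + 1 − 10 − 1)/2 = 16/2 = 8.
(Structurally: 2 ring(s) + 6 π bond(s) = 8.)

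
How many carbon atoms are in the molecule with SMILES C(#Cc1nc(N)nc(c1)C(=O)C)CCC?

The symbol for carbon appears 11 times in the SMILES. Lowercase c denotes aromatic carbon and counts toward C.

11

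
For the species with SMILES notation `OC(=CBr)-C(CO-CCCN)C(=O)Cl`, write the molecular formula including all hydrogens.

Heavy atoms from the SMILES: 1 Br, 8 C, 1 Cl, 1 N, 3 O.
Implicit hydrogens by atom environment:
  4 × C: 2 H each → 8
  2 × C: 1 H each → 2
  2 × C: no H
  2 × O: no H
  1 × Br: no H
  1 × Cl: no H
  1 × N: 2 H
  1 × O: 1 H
  Total hydrogens = 13.
Molecular formula: C8H13BrClNO3

C8H13BrClNO3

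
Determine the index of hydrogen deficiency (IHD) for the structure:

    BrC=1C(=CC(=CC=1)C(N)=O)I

Molecular formula from the SMILES: C7H5BrINO.
DoU = (2C + 2 + N − H − X)/2 = (2·7 + 2 + 1 − 5 − 2)/2 = 10/2 = 5.
(Structurally: 1 ring(s) + 4 π bond(s) = 5.)

5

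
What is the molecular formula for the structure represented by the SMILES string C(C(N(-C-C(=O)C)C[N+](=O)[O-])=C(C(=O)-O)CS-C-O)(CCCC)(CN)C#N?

C16H26N4O6S

Heavy atoms from the SMILES: 16 C, 4 N, 6 O, 1 S.
Implicit hydrogens by atom environment:
  8 × C: 2 H each → 16
  6 × C: no H
  3 × O: no H
  2 × C: 3 H each → 6
  2 × N: no H
  2 × O: 1 H each → 2
  1 × N: 2 H
  1 × N (charge +1): no H
  1 × O (charge -1): no H
  1 × S: no H
  Total hydrogens = 26.
Molecular formula: C16H26N4O6S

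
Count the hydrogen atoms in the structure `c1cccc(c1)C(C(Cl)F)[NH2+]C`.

12

Hydrogens are implicit in SMILES; fill each atom to its normal valence:
  5 × C (aromatic): 1 H each → 5
  2 × C: 1 H each → 2
  1 × C: 3 H
  1 × C (aromatic): no H
  1 × Cl: no H
  1 × F: no H
  1 × N (charge +1): 2 H
  Total hydrogens = 12.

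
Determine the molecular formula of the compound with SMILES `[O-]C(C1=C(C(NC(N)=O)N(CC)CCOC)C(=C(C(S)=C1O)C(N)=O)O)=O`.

C15H21N4O7S-

Heavy atoms from the SMILES: 15 C, 4 N, 7 O, 1 S.
Implicit hydrogens by atom environment:
  6 × C (aromatic): no H
  4 × O: no H
  3 × C: 2 H each → 6
  3 × C: no H
  2 × C: 3 H each → 6
  2 × N: 2 H each → 4
  2 × O: 1 H each → 2
  1 × C: 1 H
  1 × N: 1 H
  1 × N: no H
  1 × O (charge -1): no H
  1 × S: 1 H
  Total hydrogens = 21.
Net charge -1.
Molecular formula: C15H21N4O7S-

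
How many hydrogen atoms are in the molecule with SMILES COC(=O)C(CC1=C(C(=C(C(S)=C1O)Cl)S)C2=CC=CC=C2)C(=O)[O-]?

14

Hydrogens are implicit in SMILES; fill each atom to its normal valence:
  7 × C (aromatic): no H
  5 × C (aromatic): 1 H each → 5
  3 × O: no H
  2 × C: no H
  2 × S: 1 H each → 2
  1 × C: 3 H
  1 × C: 2 H
  1 × C: 1 H
  1 × Cl: no H
  1 × O: 1 H
  1 × O (charge -1): no H
  Total hydrogens = 14.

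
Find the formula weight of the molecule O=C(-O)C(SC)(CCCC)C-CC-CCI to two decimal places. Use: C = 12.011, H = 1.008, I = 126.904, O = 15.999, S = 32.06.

358.28

Molecular formula: C12H23IO2S.
M = 12×12.011 + 23×1.008 + 1×126.904 + 2×15.999 + 1×32.06 = 358.28 g/mol.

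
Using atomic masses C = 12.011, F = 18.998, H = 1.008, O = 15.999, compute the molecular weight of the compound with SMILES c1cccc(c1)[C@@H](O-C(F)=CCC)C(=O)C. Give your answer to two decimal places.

Molecular formula: C13H15FO2.
M = 13×12.011 + 1×18.998 + 15×1.008 + 2×15.999 = 222.26 g/mol.

222.26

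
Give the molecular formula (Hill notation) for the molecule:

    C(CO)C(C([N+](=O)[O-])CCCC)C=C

C10H19NO3

Heavy atoms from the SMILES: 10 C, 1 N, 3 O.
Implicit hydrogens by atom environment:
  6 × C: 2 H each → 12
  3 × C: 1 H each → 3
  1 × C: 3 H
  1 × N (charge +1): no H
  1 × O: 1 H
  1 × O: no H
  1 × O (charge -1): no H
  Total hydrogens = 19.
Molecular formula: C10H19NO3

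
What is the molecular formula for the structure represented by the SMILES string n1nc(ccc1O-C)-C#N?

C6H5N3O

Heavy atoms from the SMILES: 6 C, 3 N, 1 O.
Implicit hydrogens by atom environment:
  2 × C (aromatic): 1 H each → 2
  2 × C (aromatic): no H
  2 × N (aromatic): no H
  1 × C: 3 H
  1 × C: no H
  1 × N: no H
  1 × O: no H
  Total hydrogens = 5.
Molecular formula: C6H5N3O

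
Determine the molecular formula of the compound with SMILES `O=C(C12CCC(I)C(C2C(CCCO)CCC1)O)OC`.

Heavy atoms from the SMILES: 15 C, 1 I, 4 O.
Implicit hydrogens by atom environment:
  8 × C: 2 H each → 16
  4 × C: 1 H each → 4
  2 × C: no H
  2 × O: 1 H each → 2
  2 × O: no H
  1 × C: 3 H
  1 × I: no H
  Total hydrogens = 25.
Molecular formula: C15H25IO4

C15H25IO4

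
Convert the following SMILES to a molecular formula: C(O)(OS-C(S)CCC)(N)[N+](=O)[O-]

C5H12N2O4S2

Heavy atoms from the SMILES: 5 C, 2 N, 4 O, 2 S.
Implicit hydrogens by atom environment:
  2 × C: 2 H each → 4
  2 × O: no H
  1 × C: 3 H
  1 × C: 1 H
  1 × C: no H
  1 × N: 2 H
  1 × N (charge +1): no H
  1 × O: 1 H
  1 × O (charge -1): no H
  1 × S: 1 H
  1 × S: no H
  Total hydrogens = 12.
Molecular formula: C5H12N2O4S2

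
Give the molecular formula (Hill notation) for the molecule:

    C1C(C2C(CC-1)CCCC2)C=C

C12H20

Heavy atoms from the SMILES: 12 C.
Implicit hydrogens by atom environment:
  8 × C: 2 H each → 16
  4 × C: 1 H each → 4
  Total hydrogens = 20.
Molecular formula: C12H20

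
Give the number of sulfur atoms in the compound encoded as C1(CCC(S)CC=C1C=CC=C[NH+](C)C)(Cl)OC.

1

The symbol for sulfur appears 1 time in the SMILES.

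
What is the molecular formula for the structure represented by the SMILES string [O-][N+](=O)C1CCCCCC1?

Heavy atoms from the SMILES: 7 C, 1 N, 2 O.
Implicit hydrogens by atom environment:
  6 × C: 2 H each → 12
  1 × C: 1 H
  1 × N (charge +1): no H
  1 × O: no H
  1 × O (charge -1): no H
  Total hydrogens = 13.
Molecular formula: C7H13NO2

C7H13NO2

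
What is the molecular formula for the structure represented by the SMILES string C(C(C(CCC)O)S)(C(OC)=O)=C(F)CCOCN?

Heavy atoms from the SMILES: 12 C, 1 F, 1 N, 4 O, 1 S.
Implicit hydrogens by atom environment:
  5 × C: 2 H each → 10
  3 × C: no H
  3 × O: no H
  2 × C: 3 H each → 6
  2 × C: 1 H each → 2
  1 × F: no H
  1 × N: 2 H
  1 × O: 1 H
  1 × S: 1 H
  Total hydrogens = 22.
Molecular formula: C12H22FNO4S

C12H22FNO4S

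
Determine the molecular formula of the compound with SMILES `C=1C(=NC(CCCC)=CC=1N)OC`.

C10H16N2O

Heavy atoms from the SMILES: 10 C, 2 N, 1 O.
Implicit hydrogens by atom environment:
  3 × C: 2 H each → 6
  3 × C (aromatic): no H
  2 × C: 3 H each → 6
  2 × C (aromatic): 1 H each → 2
  1 × N: 2 H
  1 × N (aromatic): no H
  1 × O: no H
  Total hydrogens = 16.
Molecular formula: C10H16N2O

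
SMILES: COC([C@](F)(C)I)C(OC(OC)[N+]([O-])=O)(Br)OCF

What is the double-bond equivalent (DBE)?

1

Molecular formula from the SMILES: C8H13BrF2INO6.
DoU = (2C + 2 + N − H − X)/2 = (2·8 + 2 + 1 − 13 − 4)/2 = 2/2 = 1.
(Structurally: 0 ring(s) + 1 π bond(s) = 1.)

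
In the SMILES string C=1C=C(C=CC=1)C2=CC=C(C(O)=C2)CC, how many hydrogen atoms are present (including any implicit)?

14

Hydrogens are implicit in SMILES; fill each atom to its normal valence:
  8 × C (aromatic): 1 H each → 8
  4 × C (aromatic): no H
  1 × C: 3 H
  1 × C: 2 H
  1 × O: 1 H
  Total hydrogens = 14.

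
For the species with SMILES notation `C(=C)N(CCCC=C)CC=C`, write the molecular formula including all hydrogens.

C10H17N

Heavy atoms from the SMILES: 10 C, 1 N.
Implicit hydrogens by atom environment:
  7 × C: 2 H each → 14
  3 × C: 1 H each → 3
  1 × N: no H
  Total hydrogens = 17.
Molecular formula: C10H17N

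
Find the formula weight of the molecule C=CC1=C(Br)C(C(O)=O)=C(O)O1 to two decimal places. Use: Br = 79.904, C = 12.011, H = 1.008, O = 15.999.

Molecular formula: C7H5BrO4.
M = 1×79.904 + 7×12.011 + 5×1.008 + 4×15.999 = 233.02 g/mol.

233.02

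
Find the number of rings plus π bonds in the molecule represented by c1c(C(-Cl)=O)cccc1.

5

Molecular formula from the SMILES: C7H5ClO.
DoU = (2C + 2 + N − H − X)/2 = (2·7 + 2 + 0 − 5 − 1)/2 = 10/2 = 5.
(Structurally: 1 ring(s) + 4 π bond(s) = 5.)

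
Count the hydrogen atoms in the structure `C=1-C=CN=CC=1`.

5

Hydrogens are implicit in SMILES; fill each atom to its normal valence:
  5 × C (aromatic): 1 H each → 5
  1 × N (aromatic): no H
  Total hydrogens = 5.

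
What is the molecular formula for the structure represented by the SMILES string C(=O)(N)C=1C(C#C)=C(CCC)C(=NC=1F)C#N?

C12H10FN3O

Heavy atoms from the SMILES: 12 C, 1 F, 3 N, 1 O.
Implicit hydrogens by atom environment:
  5 × C (aromatic): no H
  3 × C: no H
  2 × C: 2 H each → 4
  1 × C: 3 H
  1 × C: 1 H
  1 × F: no H
  1 × N: 2 H
  1 × N (aromatic): no H
  1 × N: no H
  1 × O: no H
  Total hydrogens = 10.
Molecular formula: C12H10FN3O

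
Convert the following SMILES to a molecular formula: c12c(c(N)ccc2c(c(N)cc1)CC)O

Heavy atoms from the SMILES: 12 C, 2 N, 1 O.
Implicit hydrogens by atom environment:
  6 × C (aromatic): no H
  4 × C (aromatic): 1 H each → 4
  2 × N: 2 H each → 4
  1 × C: 3 H
  1 × C: 2 H
  1 × O: 1 H
  Total hydrogens = 14.
Molecular formula: C12H14N2O

C12H14N2O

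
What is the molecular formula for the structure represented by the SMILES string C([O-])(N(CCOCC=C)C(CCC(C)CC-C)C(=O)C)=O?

Heavy atoms from the SMILES: 16 C, 1 N, 4 O.
Implicit hydrogens by atom environment:
  8 × C: 2 H each → 16
  3 × C: 3 H each → 9
  3 × C: 1 H each → 3
  3 × O: no H
  2 × C: no H
  1 × N: no H
  1 × O (charge -1): no H
  Total hydrogens = 28.
Net charge -1.
Molecular formula: C16H28NO4-

C16H28NO4-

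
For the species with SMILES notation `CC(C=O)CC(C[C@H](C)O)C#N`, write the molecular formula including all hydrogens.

C9H15NO2

Heavy atoms from the SMILES: 9 C, 1 N, 2 O.
Implicit hydrogens by atom environment:
  4 × C: 1 H each → 4
  2 × C: 3 H each → 6
  2 × C: 2 H each → 4
  1 × C: no H
  1 × N: no H
  1 × O: 1 H
  1 × O: no H
  Total hydrogens = 15.
Molecular formula: C9H15NO2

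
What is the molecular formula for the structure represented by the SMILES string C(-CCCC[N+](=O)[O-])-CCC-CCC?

C11H23NO2

Heavy atoms from the SMILES: 11 C, 1 N, 2 O.
Implicit hydrogens by atom environment:
  10 × C: 2 H each → 20
  1 × C: 3 H
  1 × N (charge +1): no H
  1 × O: no H
  1 × O (charge -1): no H
  Total hydrogens = 23.
Molecular formula: C11H23NO2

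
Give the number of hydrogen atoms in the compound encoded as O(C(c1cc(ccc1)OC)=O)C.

10

Hydrogens are implicit in SMILES; fill each atom to its normal valence:
  4 × C (aromatic): 1 H each → 4
  3 × O: no H
  2 × C: 3 H each → 6
  2 × C (aromatic): no H
  1 × C: no H
  Total hydrogens = 10.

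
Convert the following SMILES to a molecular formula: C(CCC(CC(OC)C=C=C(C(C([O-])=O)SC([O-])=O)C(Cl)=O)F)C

[C15H18ClFO6S]2-

Heavy atoms from the SMILES: 15 C, 1 Cl, 1 F, 6 O, 1 S.
Implicit hydrogens by atom environment:
  5 × C: no H
  4 × C: 2 H each → 8
  4 × C: 1 H each → 4
  4 × O: no H
  2 × C: 3 H each → 6
  2 × O (charge -1): no H
  1 × Cl: no H
  1 × F: no H
  1 × S: no H
  Total hydrogens = 18.
Net charge -2.
Molecular formula: [C15H18ClFO6S]2-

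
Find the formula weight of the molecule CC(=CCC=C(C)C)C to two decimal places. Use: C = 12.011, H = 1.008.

Molecular formula: C9H16.
M = 9×12.011 + 16×1.008 = 124.23 g/mol.

124.23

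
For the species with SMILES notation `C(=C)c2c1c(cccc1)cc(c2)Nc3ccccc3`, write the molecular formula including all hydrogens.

Heavy atoms from the SMILES: 18 C, 1 N.
Implicit hydrogens by atom environment:
  11 × C (aromatic): 1 H each → 11
  5 × C (aromatic): no H
  1 × C: 2 H
  1 × C: 1 H
  1 × N: 1 H
  Total hydrogens = 15.
Molecular formula: C18H15N

C18H15N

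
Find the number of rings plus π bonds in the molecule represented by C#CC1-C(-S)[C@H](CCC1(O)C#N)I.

5

Molecular formula from the SMILES: C9H10INOS.
DoU = (2C + 2 + N − H − X)/2 = (2·9 + 2 + 1 − 10 − 1)/2 = 10/2 = 5.
(Structurally: 1 ring(s) + 4 π bond(s) = 5.)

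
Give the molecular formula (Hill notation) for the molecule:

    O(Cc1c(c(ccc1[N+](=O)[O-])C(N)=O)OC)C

C10H12N2O5

Heavy atoms from the SMILES: 10 C, 2 N, 5 O.
Implicit hydrogens by atom environment:
  4 × C (aromatic): no H
  4 × O: no H
  2 × C: 3 H each → 6
  2 × C (aromatic): 1 H each → 2
  1 × C: 2 H
  1 × C: no H
  1 × N: 2 H
  1 × N (charge +1): no H
  1 × O (charge -1): no H
  Total hydrogens = 12.
Molecular formula: C10H12N2O5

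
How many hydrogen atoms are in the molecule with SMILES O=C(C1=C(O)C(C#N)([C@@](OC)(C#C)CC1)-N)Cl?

Hydrogens are implicit in SMILES; fill each atom to its normal valence:
  7 × C: no H
  2 × C: 2 H each → 4
  2 × O: no H
  1 × C: 3 H
  1 × C: 1 H
  1 × Cl: no H
  1 × N: 2 H
  1 × N: no H
  1 × O: 1 H
  Total hydrogens = 11.

11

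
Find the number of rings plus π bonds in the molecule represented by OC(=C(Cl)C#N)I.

3

Molecular formula from the SMILES: C3HClINO.
DoU = (2C + 2 + N − H − X)/2 = (2·3 + 2 + 1 − 1 − 2)/2 = 6/2 = 3.
(Structurally: 0 ring(s) + 3 π bond(s) = 3.)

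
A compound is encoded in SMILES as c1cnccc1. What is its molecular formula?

Heavy atoms from the SMILES: 5 C, 1 N.
Implicit hydrogens by atom environment:
  5 × C (aromatic): 1 H each → 5
  1 × N (aromatic): no H
  Total hydrogens = 5.
Molecular formula: C5H5N

C5H5N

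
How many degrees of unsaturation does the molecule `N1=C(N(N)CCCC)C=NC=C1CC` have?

4

Molecular formula from the SMILES: C10H18N4.
DoU = (2C + 2 + N − H − X)/2 = (2·10 + 2 + 4 − 18 − 0)/2 = 8/2 = 4.
(Structurally: 1 ring(s) + 3 π bond(s) = 4.)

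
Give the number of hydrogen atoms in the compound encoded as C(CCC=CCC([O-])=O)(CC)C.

17

Hydrogens are implicit in SMILES; fill each atom to its normal valence:
  4 × C: 2 H each → 8
  3 × C: 1 H each → 3
  2 × C: 3 H each → 6
  1 × C: no H
  1 × O: no H
  1 × O (charge -1): no H
  Total hydrogens = 17.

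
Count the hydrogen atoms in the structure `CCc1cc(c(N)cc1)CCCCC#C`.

19

Hydrogens are implicit in SMILES; fill each atom to its normal valence:
  5 × C: 2 H each → 10
  3 × C (aromatic): 1 H each → 3
  3 × C (aromatic): no H
  1 × C: 3 H
  1 × C: 1 H
  1 × C: no H
  1 × N: 2 H
  Total hydrogens = 19.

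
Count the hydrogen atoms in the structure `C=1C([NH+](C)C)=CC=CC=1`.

12

Hydrogens are implicit in SMILES; fill each atom to its normal valence:
  5 × C (aromatic): 1 H each → 5
  2 × C: 3 H each → 6
  1 × C (aromatic): no H
  1 × N (charge +1): 1 H
  Total hydrogens = 12.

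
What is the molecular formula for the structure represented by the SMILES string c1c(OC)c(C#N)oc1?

C6H5NO2

Heavy atoms from the SMILES: 6 C, 1 N, 2 O.
Implicit hydrogens by atom environment:
  2 × C (aromatic): 1 H each → 2
  2 × C (aromatic): no H
  1 × C: 3 H
  1 × C: no H
  1 × N: no H
  1 × O (aromatic): no H
  1 × O: no H
  Total hydrogens = 5.
Molecular formula: C6H5NO2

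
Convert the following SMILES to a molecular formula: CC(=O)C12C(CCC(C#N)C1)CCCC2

C13H19NO

Heavy atoms from the SMILES: 13 C, 1 N, 1 O.
Implicit hydrogens by atom environment:
  7 × C: 2 H each → 14
  3 × C: no H
  2 × C: 1 H each → 2
  1 × C: 3 H
  1 × N: no H
  1 × O: no H
  Total hydrogens = 19.
Molecular formula: C13H19NO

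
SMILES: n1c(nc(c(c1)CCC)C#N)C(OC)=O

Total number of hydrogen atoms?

Hydrogens are implicit in SMILES; fill each atom to its normal valence:
  3 × C (aromatic): no H
  2 × C: 3 H each → 6
  2 × C: 2 H each → 4
  2 × C: no H
  2 × N (aromatic): no H
  2 × O: no H
  1 × C (aromatic): 1 H
  1 × N: no H
  Total hydrogens = 11.

11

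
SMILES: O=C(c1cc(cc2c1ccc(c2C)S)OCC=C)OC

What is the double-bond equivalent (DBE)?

Molecular formula from the SMILES: C16H16O3S.
DoU = (2C + 2 + N − H − X)/2 = (2·16 + 2 + 0 − 16 − 0)/2 = 18/2 = 9.
(Structurally: 2 ring(s) + 7 π bond(s) = 9.)

9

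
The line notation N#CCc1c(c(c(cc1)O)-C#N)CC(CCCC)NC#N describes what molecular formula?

Heavy atoms from the SMILES: 16 C, 4 N, 1 O.
Implicit hydrogens by atom environment:
  5 × C: 2 H each → 10
  4 × C (aromatic): no H
  3 × C: no H
  3 × N: no H
  2 × C (aromatic): 1 H each → 2
  1 × C: 3 H
  1 × C: 1 H
  1 × N: 1 H
  1 × O: 1 H
  Total hydrogens = 18.
Molecular formula: C16H18N4O

C16H18N4O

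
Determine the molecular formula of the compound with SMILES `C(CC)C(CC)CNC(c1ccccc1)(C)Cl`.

C15H24ClN

Heavy atoms from the SMILES: 15 C, 1 Cl, 1 N.
Implicit hydrogens by atom environment:
  5 × C (aromatic): 1 H each → 5
  4 × C: 2 H each → 8
  3 × C: 3 H each → 9
  1 × C: 1 H
  1 × C: no H
  1 × C (aromatic): no H
  1 × Cl: no H
  1 × N: 1 H
  Total hydrogens = 24.
Molecular formula: C15H24ClN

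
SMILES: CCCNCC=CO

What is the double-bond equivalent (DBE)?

Molecular formula from the SMILES: C6H13NO.
DoU = (2C + 2 + N − H − X)/2 = (2·6 + 2 + 1 − 13 − 0)/2 = 2/2 = 1.
(Structurally: 0 ring(s) + 1 π bond(s) = 1.)

1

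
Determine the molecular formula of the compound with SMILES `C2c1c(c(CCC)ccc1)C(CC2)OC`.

C14H20O

Heavy atoms from the SMILES: 14 C, 1 O.
Implicit hydrogens by atom environment:
  5 × C: 2 H each → 10
  3 × C (aromatic): 1 H each → 3
  3 × C (aromatic): no H
  2 × C: 3 H each → 6
  1 × C: 1 H
  1 × O: no H
  Total hydrogens = 20.
Molecular formula: C14H20O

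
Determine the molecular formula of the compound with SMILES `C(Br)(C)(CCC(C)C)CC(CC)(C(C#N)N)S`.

Heavy atoms from the SMILES: 1 Br, 13 C, 2 N, 1 S.
Implicit hydrogens by atom environment:
  4 × C: 3 H each → 12
  4 × C: 2 H each → 8
  3 × C: no H
  2 × C: 1 H each → 2
  1 × Br: no H
  1 × N: 2 H
  1 × N: no H
  1 × S: 1 H
  Total hydrogens = 25.
Molecular formula: C13H25BrN2S

C13H25BrN2S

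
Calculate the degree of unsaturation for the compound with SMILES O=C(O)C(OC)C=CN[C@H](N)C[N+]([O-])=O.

Molecular formula from the SMILES: C7H13N3O5.
DoU = (2C + 2 + N − H − X)/2 = (2·7 + 2 + 3 − 13 − 0)/2 = 6/2 = 3.
(Structurally: 0 ring(s) + 3 π bond(s) = 3.)

3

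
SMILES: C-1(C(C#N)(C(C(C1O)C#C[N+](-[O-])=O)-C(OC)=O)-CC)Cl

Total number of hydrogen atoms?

Hydrogens are implicit in SMILES; fill each atom to its normal valence:
  5 × C: no H
  4 × C: 1 H each → 4
  3 × O: no H
  2 × C: 3 H each → 6
  1 × C: 2 H
  1 × Cl: no H
  1 × N: no H
  1 × N (charge +1): no H
  1 × O: 1 H
  1 × O (charge -1): no H
  Total hydrogens = 13.

13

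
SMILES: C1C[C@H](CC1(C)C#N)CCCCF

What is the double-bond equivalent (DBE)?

Molecular formula from the SMILES: C11H18FN.
DoU = (2C + 2 + N − H − X)/2 = (2·11 + 2 + 1 − 18 − 1)/2 = 6/2 = 3.
(Structurally: 1 ring(s) + 2 π bond(s) = 3.)

3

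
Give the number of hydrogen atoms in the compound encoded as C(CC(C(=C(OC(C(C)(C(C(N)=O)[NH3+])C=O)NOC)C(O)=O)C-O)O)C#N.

25

Hydrogens are implicit in SMILES; fill each atom to its normal valence:
  6 × C: no H
  5 × O: no H
  4 × C: 1 H each → 4
  3 × C: 2 H each → 6
  3 × O: 1 H each → 3
  2 × C: 3 H each → 6
  1 × N (charge +1): 3 H
  1 × N: 2 H
  1 × N: 1 H
  1 × N: no H
  Total hydrogens = 25.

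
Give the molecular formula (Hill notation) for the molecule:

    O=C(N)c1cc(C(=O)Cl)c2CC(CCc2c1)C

C13H14ClNO2

Heavy atoms from the SMILES: 13 C, 1 Cl, 1 N, 2 O.
Implicit hydrogens by atom environment:
  4 × C (aromatic): no H
  3 × C: 2 H each → 6
  2 × C (aromatic): 1 H each → 2
  2 × C: no H
  2 × O: no H
  1 × C: 3 H
  1 × C: 1 H
  1 × Cl: no H
  1 × N: 2 H
  Total hydrogens = 14.
Molecular formula: C13H14ClNO2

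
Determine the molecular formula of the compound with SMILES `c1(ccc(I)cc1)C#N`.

Heavy atoms from the SMILES: 7 C, 1 I, 1 N.
Implicit hydrogens by atom environment:
  4 × C (aromatic): 1 H each → 4
  2 × C (aromatic): no H
  1 × C: no H
  1 × I: no H
  1 × N: no H
  Total hydrogens = 4.
Molecular formula: C7H4IN

C7H4IN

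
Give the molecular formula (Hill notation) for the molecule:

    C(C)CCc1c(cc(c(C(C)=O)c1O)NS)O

C12H17NO3S

Heavy atoms from the SMILES: 12 C, 1 N, 3 O, 1 S.
Implicit hydrogens by atom environment:
  5 × C (aromatic): no H
  3 × C: 2 H each → 6
  2 × C: 3 H each → 6
  2 × O: 1 H each → 2
  1 × C (aromatic): 1 H
  1 × C: no H
  1 × N: 1 H
  1 × O: no H
  1 × S: 1 H
  Total hydrogens = 17.
Molecular formula: C12H17NO3S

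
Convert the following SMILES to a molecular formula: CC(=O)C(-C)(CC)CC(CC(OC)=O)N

C11H21NO3

Heavy atoms from the SMILES: 11 C, 1 N, 3 O.
Implicit hydrogens by atom environment:
  4 × C: 3 H each → 12
  3 × C: 2 H each → 6
  3 × C: no H
  3 × O: no H
  1 × C: 1 H
  1 × N: 2 H
  Total hydrogens = 21.
Molecular formula: C11H21NO3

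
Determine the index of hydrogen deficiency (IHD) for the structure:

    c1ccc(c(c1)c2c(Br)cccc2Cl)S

8

Molecular formula from the SMILES: C12H8BrClS.
DoU = (2C + 2 + N − H − X)/2 = (2·12 + 2 + 0 − 8 − 2)/2 = 16/2 = 8.
(Structurally: 2 ring(s) + 6 π bond(s) = 8.)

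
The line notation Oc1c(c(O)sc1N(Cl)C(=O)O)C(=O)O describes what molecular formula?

C6H4ClNO6S

Heavy atoms from the SMILES: 6 C, 1 Cl, 1 N, 6 O, 1 S.
Implicit hydrogens by atom environment:
  4 × C (aromatic): no H
  4 × O: 1 H each → 4
  2 × C: no H
  2 × O: no H
  1 × Cl: no H
  1 × N: no H
  1 × S (aromatic): no H
  Total hydrogens = 4.
Molecular formula: C6H4ClNO6S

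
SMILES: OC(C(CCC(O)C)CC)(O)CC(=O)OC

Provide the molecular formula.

C11H22O5

Heavy atoms from the SMILES: 11 C, 5 O.
Implicit hydrogens by atom environment:
  4 × C: 2 H each → 8
  3 × C: 3 H each → 9
  3 × O: 1 H each → 3
  2 × C: 1 H each → 2
  2 × C: no H
  2 × O: no H
  Total hydrogens = 22.
Molecular formula: C11H22O5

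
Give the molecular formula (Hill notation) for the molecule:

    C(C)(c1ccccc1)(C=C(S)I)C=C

C12H13IS

Heavy atoms from the SMILES: 12 C, 1 I, 1 S.
Implicit hydrogens by atom environment:
  5 × C (aromatic): 1 H each → 5
  2 × C: 1 H each → 2
  2 × C: no H
  1 × C: 3 H
  1 × C: 2 H
  1 × C (aromatic): no H
  1 × I: no H
  1 × S: 1 H
  Total hydrogens = 13.
Molecular formula: C12H13IS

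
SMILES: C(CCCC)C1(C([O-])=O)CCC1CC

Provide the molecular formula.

C12H21O2-

Heavy atoms from the SMILES: 12 C, 2 O.
Implicit hydrogens by atom environment:
  7 × C: 2 H each → 14
  2 × C: 3 H each → 6
  2 × C: no H
  1 × C: 1 H
  1 × O: no H
  1 × O (charge -1): no H
  Total hydrogens = 21.
Net charge -1.
Molecular formula: C12H21O2-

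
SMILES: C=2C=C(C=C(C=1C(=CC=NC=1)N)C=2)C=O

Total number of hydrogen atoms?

10

Hydrogens are implicit in SMILES; fill each atom to its normal valence:
  7 × C (aromatic): 1 H each → 7
  4 × C (aromatic): no H
  1 × C: 1 H
  1 × N: 2 H
  1 × N (aromatic): no H
  1 × O: no H
  Total hydrogens = 10.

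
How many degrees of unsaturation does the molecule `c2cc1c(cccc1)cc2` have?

Molecular formula from the SMILES: C10H8.
DoU = (2C + 2 + N − H − X)/2 = (2·10 + 2 + 0 − 8 − 0)/2 = 14/2 = 7.
(Structurally: 2 ring(s) + 5 π bond(s) = 7.)

7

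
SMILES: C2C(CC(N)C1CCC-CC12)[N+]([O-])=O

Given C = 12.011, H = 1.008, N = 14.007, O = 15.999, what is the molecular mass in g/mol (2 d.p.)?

Molecular formula: C10H18N2O2.
M = 10×12.011 + 18×1.008 + 2×14.007 + 2×15.999 = 198.27 g/mol.

198.27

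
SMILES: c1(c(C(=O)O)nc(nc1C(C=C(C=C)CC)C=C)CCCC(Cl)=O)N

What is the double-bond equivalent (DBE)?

9

Molecular formula from the SMILES: C18H22ClN3O3.
DoU = (2C + 2 + N − H − X)/2 = (2·18 + 2 + 3 − 22 − 1)/2 = 18/2 = 9.
(Structurally: 1 ring(s) + 8 π bond(s) = 9.)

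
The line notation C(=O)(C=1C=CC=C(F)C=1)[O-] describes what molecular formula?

Heavy atoms from the SMILES: 7 C, 1 F, 2 O.
Implicit hydrogens by atom environment:
  4 × C (aromatic): 1 H each → 4
  2 × C (aromatic): no H
  1 × C: no H
  1 × F: no H
  1 × O: no H
  1 × O (charge -1): no H
  Total hydrogens = 4.
Net charge -1.
Molecular formula: C7H4FO2-

C7H4FO2-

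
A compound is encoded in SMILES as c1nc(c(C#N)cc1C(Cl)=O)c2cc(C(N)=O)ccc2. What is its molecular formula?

Heavy atoms from the SMILES: 14 C, 1 Cl, 3 N, 2 O.
Implicit hydrogens by atom environment:
  6 × C (aromatic): 1 H each → 6
  5 × C (aromatic): no H
  3 × C: no H
  2 × O: no H
  1 × Cl: no H
  1 × N: 2 H
  1 × N (aromatic): no H
  1 × N: no H
  Total hydrogens = 8.
Molecular formula: C14H8ClN3O2

C14H8ClN3O2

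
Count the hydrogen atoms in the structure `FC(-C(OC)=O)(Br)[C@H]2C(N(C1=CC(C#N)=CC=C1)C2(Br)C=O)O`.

11

Hydrogens are implicit in SMILES; fill each atom to its normal valence:
  4 × C (aromatic): 1 H each → 4
  4 × C: no H
  3 × C: 1 H each → 3
  3 × O: no H
  2 × Br: no H
  2 × C (aromatic): no H
  2 × N: no H
  1 × C: 3 H
  1 × F: no H
  1 × O: 1 H
  Total hydrogens = 11.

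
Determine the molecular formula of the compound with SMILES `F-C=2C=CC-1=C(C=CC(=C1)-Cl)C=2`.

Heavy atoms from the SMILES: 10 C, 1 Cl, 1 F.
Implicit hydrogens by atom environment:
  6 × C (aromatic): 1 H each → 6
  4 × C (aromatic): no H
  1 × Cl: no H
  1 × F: no H
  Total hydrogens = 6.
Molecular formula: C10H6ClF

C10H6ClF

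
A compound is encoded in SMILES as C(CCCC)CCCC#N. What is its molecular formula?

Heavy atoms from the SMILES: 9 C, 1 N.
Implicit hydrogens by atom environment:
  7 × C: 2 H each → 14
  1 × C: 3 H
  1 × C: no H
  1 × N: no H
  Total hydrogens = 17.
Molecular formula: C9H17N

C9H17N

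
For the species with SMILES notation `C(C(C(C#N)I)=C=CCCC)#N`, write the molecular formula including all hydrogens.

C9H9IN2

Heavy atoms from the SMILES: 9 C, 1 I, 2 N.
Implicit hydrogens by atom environment:
  4 × C: no H
  2 × C: 2 H each → 4
  2 × C: 1 H each → 2
  2 × N: no H
  1 × C: 3 H
  1 × I: no H
  Total hydrogens = 9.
Molecular formula: C9H9IN2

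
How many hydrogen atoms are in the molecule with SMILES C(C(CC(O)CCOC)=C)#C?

14

Hydrogens are implicit in SMILES; fill each atom to its normal valence:
  4 × C: 2 H each → 8
  2 × C: 1 H each → 2
  2 × C: no H
  1 × C: 3 H
  1 × O: 1 H
  1 × O: no H
  Total hydrogens = 14.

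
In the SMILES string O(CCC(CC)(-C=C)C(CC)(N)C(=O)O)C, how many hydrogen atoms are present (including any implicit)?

23

Hydrogens are implicit in SMILES; fill each atom to its normal valence:
  5 × C: 2 H each → 10
  3 × C: 3 H each → 9
  3 × C: no H
  2 × O: no H
  1 × C: 1 H
  1 × N: 2 H
  1 × O: 1 H
  Total hydrogens = 23.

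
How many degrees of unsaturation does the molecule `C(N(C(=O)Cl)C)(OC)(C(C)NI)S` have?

1

Molecular formula from the SMILES: C6H12ClIN2O2S.
DoU = (2C + 2 + N − H − X)/2 = (2·6 + 2 + 2 − 12 − 2)/2 = 2/2 = 1.
(Structurally: 0 ring(s) + 1 π bond(s) = 1.)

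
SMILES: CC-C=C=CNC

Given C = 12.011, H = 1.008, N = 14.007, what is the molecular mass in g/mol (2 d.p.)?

97.16

Molecular formula: C6H11N.
M = 6×12.011 + 11×1.008 + 1×14.007 = 97.16 g/mol.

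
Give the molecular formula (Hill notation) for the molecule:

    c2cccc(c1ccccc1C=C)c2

Heavy atoms from the SMILES: 14 C.
Implicit hydrogens by atom environment:
  9 × C (aromatic): 1 H each → 9
  3 × C (aromatic): no H
  1 × C: 2 H
  1 × C: 1 H
  Total hydrogens = 12.
Molecular formula: C14H12

C14H12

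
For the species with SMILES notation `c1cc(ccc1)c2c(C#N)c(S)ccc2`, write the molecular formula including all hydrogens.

Heavy atoms from the SMILES: 13 C, 1 N, 1 S.
Implicit hydrogens by atom environment:
  8 × C (aromatic): 1 H each → 8
  4 × C (aromatic): no H
  1 × C: no H
  1 × N: no H
  1 × S: 1 H
  Total hydrogens = 9.
Molecular formula: C13H9NS

C13H9NS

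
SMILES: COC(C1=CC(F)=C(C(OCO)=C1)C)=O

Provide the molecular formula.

C10H11FO4

Heavy atoms from the SMILES: 10 C, 1 F, 4 O.
Implicit hydrogens by atom environment:
  4 × C (aromatic): no H
  3 × O: no H
  2 × C: 3 H each → 6
  2 × C (aromatic): 1 H each → 2
  1 × C: 2 H
  1 × C: no H
  1 × F: no H
  1 × O: 1 H
  Total hydrogens = 11.
Molecular formula: C10H11FO4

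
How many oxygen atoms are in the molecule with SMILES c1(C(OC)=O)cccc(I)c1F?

2

The symbol for oxygen appears 2 times in the SMILES.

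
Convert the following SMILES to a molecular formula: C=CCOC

Heavy atoms from the SMILES: 4 C, 1 O.
Implicit hydrogens by atom environment:
  2 × C: 2 H each → 4
  1 × C: 3 H
  1 × C: 1 H
  1 × O: no H
  Total hydrogens = 8.
Molecular formula: C4H8O

C4H8O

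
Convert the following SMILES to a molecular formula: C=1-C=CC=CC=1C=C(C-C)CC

C12H16

Heavy atoms from the SMILES: 12 C.
Implicit hydrogens by atom environment:
  5 × C (aromatic): 1 H each → 5
  2 × C: 3 H each → 6
  2 × C: 2 H each → 4
  1 × C: 1 H
  1 × C (aromatic): no H
  1 × C: no H
  Total hydrogens = 16.
Molecular formula: C12H16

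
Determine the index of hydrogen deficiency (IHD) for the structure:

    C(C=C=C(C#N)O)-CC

4

Molecular formula from the SMILES: C7H9NO.
DoU = (2C + 2 + N − H − X)/2 = (2·7 + 2 + 1 − 9 − 0)/2 = 8/2 = 4.
(Structurally: 0 ring(s) + 4 π bond(s) = 4.)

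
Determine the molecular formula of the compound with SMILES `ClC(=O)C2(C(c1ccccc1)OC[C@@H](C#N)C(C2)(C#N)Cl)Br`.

Heavy atoms from the SMILES: 1 Br, 15 C, 2 Cl, 2 N, 2 O.
Implicit hydrogens by atom environment:
  5 × C (aromatic): 1 H each → 5
  5 × C: no H
  2 × C: 2 H each → 4
  2 × C: 1 H each → 2
  2 × Cl: no H
  2 × N: no H
  2 × O: no H
  1 × Br: no H
  1 × C (aromatic): no H
  Total hydrogens = 11.
Molecular formula: C15H11BrCl2N2O2

C15H11BrCl2N2O2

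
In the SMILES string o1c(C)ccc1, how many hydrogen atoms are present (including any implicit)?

6

Hydrogens are implicit in SMILES; fill each atom to its normal valence:
  3 × C (aromatic): 1 H each → 3
  1 × C: 3 H
  1 × C (aromatic): no H
  1 × O (aromatic): no H
  Total hydrogens = 6.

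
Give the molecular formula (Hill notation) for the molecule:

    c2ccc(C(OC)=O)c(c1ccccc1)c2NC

C15H15NO2

Heavy atoms from the SMILES: 15 C, 1 N, 2 O.
Implicit hydrogens by atom environment:
  8 × C (aromatic): 1 H each → 8
  4 × C (aromatic): no H
  2 × C: 3 H each → 6
  2 × O: no H
  1 × C: no H
  1 × N: 1 H
  Total hydrogens = 15.
Molecular formula: C15H15NO2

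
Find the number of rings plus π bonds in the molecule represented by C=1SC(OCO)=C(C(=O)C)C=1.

4

Molecular formula from the SMILES: C7H8O3S.
DoU = (2C + 2 + N − H − X)/2 = (2·7 + 2 + 0 − 8 − 0)/2 = 8/2 = 4.
(Structurally: 1 ring(s) + 3 π bond(s) = 4.)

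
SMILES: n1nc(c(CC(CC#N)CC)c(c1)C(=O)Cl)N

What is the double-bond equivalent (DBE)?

Molecular formula from the SMILES: C11H13ClN4O.
DoU = (2C + 2 + N − H − X)/2 = (2·11 + 2 + 4 − 13 − 1)/2 = 14/2 = 7.
(Structurally: 1 ring(s) + 6 π bond(s) = 7.)

7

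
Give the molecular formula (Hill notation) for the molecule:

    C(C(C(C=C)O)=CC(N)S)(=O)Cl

C7H10ClNO2S

Heavy atoms from the SMILES: 7 C, 1 Cl, 1 N, 2 O, 1 S.
Implicit hydrogens by atom environment:
  4 × C: 1 H each → 4
  2 × C: no H
  1 × C: 2 H
  1 × Cl: no H
  1 × N: 2 H
  1 × O: 1 H
  1 × O: no H
  1 × S: 1 H
  Total hydrogens = 10.
Molecular formula: C7H10ClNO2S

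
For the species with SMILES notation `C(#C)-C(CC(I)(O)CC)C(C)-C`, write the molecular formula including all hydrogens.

Heavy atoms from the SMILES: 10 C, 1 I, 1 O.
Implicit hydrogens by atom environment:
  3 × C: 3 H each → 9
  3 × C: 1 H each → 3
  2 × C: 2 H each → 4
  2 × C: no H
  1 × I: no H
  1 × O: 1 H
  Total hydrogens = 17.
Molecular formula: C10H17IO

C10H17IO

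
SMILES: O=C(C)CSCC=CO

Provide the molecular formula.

C6H10O2S

Heavy atoms from the SMILES: 6 C, 2 O, 1 S.
Implicit hydrogens by atom environment:
  2 × C: 2 H each → 4
  2 × C: 1 H each → 2
  1 × C: 3 H
  1 × C: no H
  1 × O: 1 H
  1 × O: no H
  1 × S: no H
  Total hydrogens = 10.
Molecular formula: C6H10O2S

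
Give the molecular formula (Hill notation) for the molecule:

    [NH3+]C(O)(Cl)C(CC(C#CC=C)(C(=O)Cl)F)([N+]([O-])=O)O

Heavy atoms from the SMILES: 9 C, 2 Cl, 1 F, 2 N, 5 O.
Implicit hydrogens by atom environment:
  6 × C: no H
  2 × C: 2 H each → 4
  2 × Cl: no H
  2 × O: 1 H each → 2
  2 × O: no H
  1 × C: 1 H
  1 × F: no H
  1 × N (charge +1): 3 H
  1 × N (charge +1): no H
  1 × O (charge -1): no H
  Total hydrogens = 10.
Net charge +1.
Molecular formula: C9H10Cl2FN2O5+

C9H10Cl2FN2O5+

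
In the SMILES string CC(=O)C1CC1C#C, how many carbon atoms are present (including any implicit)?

The symbol for carbon appears 7 times in the SMILES.

7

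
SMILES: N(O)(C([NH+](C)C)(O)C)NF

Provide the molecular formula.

C4H13FN3O2+

Heavy atoms from the SMILES: 4 C, 1 F, 3 N, 2 O.
Implicit hydrogens by atom environment:
  3 × C: 3 H each → 9
  2 × O: 1 H each → 2
  1 × C: no H
  1 × F: no H
  1 × N (charge +1): 1 H
  1 × N: 1 H
  1 × N: no H
  Total hydrogens = 13.
Net charge +1.
Molecular formula: C4H13FN3O2+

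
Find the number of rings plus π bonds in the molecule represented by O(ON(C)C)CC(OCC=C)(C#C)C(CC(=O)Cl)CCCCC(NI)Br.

Molecular formula from the SMILES: C17H27BrClIN2O4.
DoU = (2C + 2 + N − H − X)/2 = (2·17 + 2 + 2 − 27 − 3)/2 = 8/2 = 4.
(Structurally: 0 ring(s) + 4 π bond(s) = 4.)

4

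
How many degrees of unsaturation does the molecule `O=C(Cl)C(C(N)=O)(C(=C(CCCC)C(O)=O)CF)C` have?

4

Molecular formula from the SMILES: C12H17ClFNO4.
DoU = (2C + 2 + N − H − X)/2 = (2·12 + 2 + 1 − 17 − 2)/2 = 8/2 = 4.
(Structurally: 0 ring(s) + 4 π bond(s) = 4.)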